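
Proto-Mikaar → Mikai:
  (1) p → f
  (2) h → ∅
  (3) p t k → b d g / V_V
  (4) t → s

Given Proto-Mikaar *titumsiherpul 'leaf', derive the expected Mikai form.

Mikai: *titumsiherpul
  titumsiherpul → titumsiherful   [unconditioned shift]
  titumsiherful → titumsierful   [h-loss]
  titumsierful → tidumsierful   [intervocalic voicing]
  tidumsierful → sidumsierful   [unconditioned shift]
  giving Mikai sidumsierful.

sidumsierful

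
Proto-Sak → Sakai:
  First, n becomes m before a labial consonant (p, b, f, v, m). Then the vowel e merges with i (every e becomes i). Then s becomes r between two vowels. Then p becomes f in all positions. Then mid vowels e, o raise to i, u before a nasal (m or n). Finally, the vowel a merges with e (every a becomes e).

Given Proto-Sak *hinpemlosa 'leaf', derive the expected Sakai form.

Sakai: start from *hinpemlosa.
  rule 1 (nasal place assimilation): hinpemlosa → himpemlosa
  rule 2 (vowel merger): himpemlosa → himpimlosa
  rule 3 (rhotacism): himpimlosa → himpimlora
  rule 4 (unconditioned shift): himpimlora → himfimlora
  rule 5: no change — himfimlora
  rule 6 (vowel merger): himfimlora → himfimlore
  ⇒ Sakai himfimlore

himfimlore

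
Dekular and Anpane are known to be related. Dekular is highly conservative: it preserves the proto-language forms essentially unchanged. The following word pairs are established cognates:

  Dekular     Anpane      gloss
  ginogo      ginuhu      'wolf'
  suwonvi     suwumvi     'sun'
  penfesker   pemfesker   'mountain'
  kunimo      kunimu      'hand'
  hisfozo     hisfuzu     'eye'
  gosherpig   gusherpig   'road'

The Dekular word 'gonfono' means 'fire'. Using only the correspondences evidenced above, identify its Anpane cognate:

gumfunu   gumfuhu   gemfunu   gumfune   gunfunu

suwonvi ~ suwumvi — Dekular o corresponds to Anpane u after a consonant, before a nasal.
penfesker ~ pemfesker — Dekular n corresponds to Anpane m after a vowel, before a labial obstruent.
ginogo ~ ginuhu, kunimo ~ kunimu — Dekular o corresponds to Anpane u word-finally.
Applying these to Dekular 'gonfono':
  gonfono → gunfono   (o→u after a consonant, before a nasal)
  gunfono → gumfono   (n→m after a vowel, before a labial obstruent)
  gumfono → gumfuno   (o→u after a consonant, before a nasal)
  gumfuno → gumfunu   (o→u word-finally)
So the Anpane cognate is 'gumfunu'.

gumfunu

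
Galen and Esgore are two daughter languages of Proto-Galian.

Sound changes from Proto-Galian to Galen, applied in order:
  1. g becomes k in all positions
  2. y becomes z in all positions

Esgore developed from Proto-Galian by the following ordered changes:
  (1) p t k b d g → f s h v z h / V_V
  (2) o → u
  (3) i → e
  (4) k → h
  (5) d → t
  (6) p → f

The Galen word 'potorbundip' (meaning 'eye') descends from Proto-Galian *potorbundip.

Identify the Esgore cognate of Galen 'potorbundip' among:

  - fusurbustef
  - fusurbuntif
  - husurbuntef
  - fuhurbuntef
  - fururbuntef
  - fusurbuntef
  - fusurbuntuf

Esgore: *potorbundip > posorbundip > pusurbundip > pusurbundep > pusurbuntep > fusurbuntef  (by intervocalic lenition, vowel merger, vowel merger, unconditioned shift, unconditioned shift)

fusurbuntef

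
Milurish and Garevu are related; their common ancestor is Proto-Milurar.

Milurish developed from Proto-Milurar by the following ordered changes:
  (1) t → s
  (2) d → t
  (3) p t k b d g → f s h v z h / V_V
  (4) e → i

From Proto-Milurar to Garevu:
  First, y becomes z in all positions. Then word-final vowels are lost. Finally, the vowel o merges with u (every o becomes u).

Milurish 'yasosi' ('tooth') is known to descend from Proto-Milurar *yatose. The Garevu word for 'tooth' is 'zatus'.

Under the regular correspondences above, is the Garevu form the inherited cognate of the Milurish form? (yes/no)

yes

Derive the expected Garevu reflex of *yatose:
Garevu: start from *yatose.
  rule 1 (unconditioned shift): yatose → zatose
  rule 2 (apocope): zatose → zatos
  rule 3 (vowel merger): zatos → zatus
  ⇒ Garevu zatus
Garevu 'zatus' matches the regular reflex exactly, so the pair is cognate.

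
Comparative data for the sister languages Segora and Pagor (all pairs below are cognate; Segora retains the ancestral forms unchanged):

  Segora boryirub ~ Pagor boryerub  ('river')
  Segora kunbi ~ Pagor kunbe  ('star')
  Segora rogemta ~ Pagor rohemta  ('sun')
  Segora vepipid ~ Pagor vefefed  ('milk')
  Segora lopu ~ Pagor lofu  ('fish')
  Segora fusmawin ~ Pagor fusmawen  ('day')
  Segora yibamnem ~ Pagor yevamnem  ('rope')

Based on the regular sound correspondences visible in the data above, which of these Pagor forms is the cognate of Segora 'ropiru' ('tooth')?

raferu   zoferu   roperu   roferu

roferu

vepipid ~ vefefed — Segora p corresponds to Pagor f between vowels (before a front vowel).
boryirub ~ boryerub — Segora i corresponds to Pagor e after a consonant, before r.
Applying these to Segora 'ropiru':
  ropiru → rofiru   (p→f between vowels (before a front vowel))
  rofiru → roferu   (i→e after a consonant, before r)
So the Pagor cognate is 'roferu'.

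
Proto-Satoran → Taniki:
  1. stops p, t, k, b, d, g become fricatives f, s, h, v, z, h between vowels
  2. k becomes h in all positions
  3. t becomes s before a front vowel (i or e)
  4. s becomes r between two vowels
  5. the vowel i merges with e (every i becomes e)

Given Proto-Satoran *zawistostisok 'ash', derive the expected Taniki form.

Taniki: *zawistostisok
  zawistostisok (rule 1 does not apply)
  zawistostisok → zawistostisoh   [unconditioned shift]
  zawistostisoh → zawistossisoh   [palatalisation]
  zawistossisoh → zawistossiroh   [rhotacism]
  zawistossiroh → zawestosseroh   [vowel merger]
  giving Taniki zawestosseroh.

zawestosseroh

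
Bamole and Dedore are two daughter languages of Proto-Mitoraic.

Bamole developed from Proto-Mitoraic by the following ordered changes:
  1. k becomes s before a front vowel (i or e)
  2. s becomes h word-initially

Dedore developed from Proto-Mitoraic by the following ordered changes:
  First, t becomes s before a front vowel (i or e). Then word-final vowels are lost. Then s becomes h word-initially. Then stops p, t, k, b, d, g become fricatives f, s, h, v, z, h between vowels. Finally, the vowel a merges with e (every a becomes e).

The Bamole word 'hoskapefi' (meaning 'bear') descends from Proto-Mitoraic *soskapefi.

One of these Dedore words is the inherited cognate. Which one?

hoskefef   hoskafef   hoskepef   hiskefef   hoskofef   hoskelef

Dedore: *soskapefi
  soskapefi (rule 1 does not apply)
  soskapefi → soskapef   [apocope]
  soskapef → hoskapef   [debuccalisation]
  hoskapef → hoskafef   [intervocalic lenition]
  hoskafef → hoskefef   [vowel merger]
  giving Dedore hoskefef.

hoskefef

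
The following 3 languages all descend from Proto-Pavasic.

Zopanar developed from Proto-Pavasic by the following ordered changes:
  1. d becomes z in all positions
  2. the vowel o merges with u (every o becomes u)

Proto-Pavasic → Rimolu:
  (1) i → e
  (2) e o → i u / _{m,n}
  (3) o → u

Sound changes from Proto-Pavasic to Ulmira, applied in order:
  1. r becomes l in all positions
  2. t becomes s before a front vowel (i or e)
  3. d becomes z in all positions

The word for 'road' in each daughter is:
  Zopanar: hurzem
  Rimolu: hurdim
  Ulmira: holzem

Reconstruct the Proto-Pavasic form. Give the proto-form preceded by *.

Position 3: Zopanar has r, Rimolu has r, Ulmira has l. Zopanar preserves r here (none of its changes turn any other segment into r), so the proto-segment is *r.
Position 4: Zopanar has z, Rimolu has d, Ulmira has z. Rimolu preserves d here (none of its changes turn any other segment into d), so the proto-segment is *d.
Position 5: Zopanar has e, Rimolu has i, Ulmira has e. Zopanar preserves e here (none of its changes turn any other segment into e), so the proto-segment is *e.
Continuing position by position gives *hordem; check it forward:
Zopanar: *hordem
  hordem → horzem   [unconditioned shift]
  horzem → hurzem   [vowel merger]
  giving Zopanar hurzem.
Rimolu: *hordem > hordim > hurdim  (by pre-nasal raising, vowel merger)
Ulmira: *hordem > holdem > holzem  (by unconditioned shift, unconditioned shift)
No other proto-form is consistent with every reflex, so the reconstruction is *hordem.

*hordem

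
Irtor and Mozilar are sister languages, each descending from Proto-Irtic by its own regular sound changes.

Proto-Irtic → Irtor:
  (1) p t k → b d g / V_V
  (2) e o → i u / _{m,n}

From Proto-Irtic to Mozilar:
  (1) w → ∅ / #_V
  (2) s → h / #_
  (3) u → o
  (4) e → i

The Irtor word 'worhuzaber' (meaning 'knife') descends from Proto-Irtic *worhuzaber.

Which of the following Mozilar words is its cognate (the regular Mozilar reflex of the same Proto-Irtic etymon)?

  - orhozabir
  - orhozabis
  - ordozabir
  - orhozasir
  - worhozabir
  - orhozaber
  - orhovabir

Mozilar: *worhuzaber > orhuzaber > orhozaber > orhozabir  (by glide loss, vowel merger, vowel merger)

orhozabir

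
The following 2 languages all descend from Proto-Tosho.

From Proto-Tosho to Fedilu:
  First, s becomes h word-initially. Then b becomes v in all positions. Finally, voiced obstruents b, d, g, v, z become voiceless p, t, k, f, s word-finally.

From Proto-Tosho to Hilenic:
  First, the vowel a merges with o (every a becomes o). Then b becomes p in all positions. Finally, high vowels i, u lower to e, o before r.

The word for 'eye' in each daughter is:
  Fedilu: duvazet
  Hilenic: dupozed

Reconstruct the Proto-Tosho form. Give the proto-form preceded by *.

*dubazed

Position 4: Fedilu has a, Hilenic has o. Fedilu preserves a here (none of its changes turn any other segment into a), so the proto-segment is *a.
Position 7: Fedilu has t, Hilenic has d. Hilenic preserves d here (none of its changes turn any other segment into d), so the proto-segment is *d.
Position 3: Fedilu has v, Hilenic has p. Taking the neighbouring segments as reconstructed: Fedilu v could go back to *b or *v; Hilenic p could go back to *p or *b — the one source consistent with every daughter is *b.
Continuing position by position gives *dubazed; check it forward:
Fedilu: start from *dubazed.
  rule 1: no change — dubazed
  rule 2 (unconditioned shift): dubazed → duvazed
  rule 3 (final devoicing): duvazed → duvazet
  ⇒ Fedilu duvazet
Hilenic: *dubazed
  dubazed → dubozed   [vowel merger]
  dubozed → dupozed   [unconditioned shift]
  dupozed (rule 3 does not apply)
  giving Hilenic dupozed.
No other proto-form is consistent with every reflex, so the reconstruction is *dubazed.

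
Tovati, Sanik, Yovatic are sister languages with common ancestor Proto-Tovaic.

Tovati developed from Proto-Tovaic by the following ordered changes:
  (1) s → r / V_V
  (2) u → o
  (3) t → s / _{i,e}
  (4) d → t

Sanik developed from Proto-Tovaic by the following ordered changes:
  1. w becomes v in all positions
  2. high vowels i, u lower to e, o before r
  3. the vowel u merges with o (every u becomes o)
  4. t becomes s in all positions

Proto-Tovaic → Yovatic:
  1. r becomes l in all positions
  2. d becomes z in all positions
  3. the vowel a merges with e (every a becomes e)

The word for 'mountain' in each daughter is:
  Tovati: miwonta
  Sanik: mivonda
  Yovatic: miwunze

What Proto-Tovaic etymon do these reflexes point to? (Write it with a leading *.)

Position 6: Tovati has t, Sanik has d, Yovatic has z. Sanik preserves d here (none of its changes turn any other segment into d), so the proto-segment is *d.
Position 3: Tovati has w, Sanik has v, Yovatic has w. Tovati preserves w here (none of its changes turn any other segment into w), so the proto-segment is *w.
Position 7: Tovati has a, Sanik has a, Yovatic has e. Tovati preserves a here (none of its changes turn any other segment into a), so the proto-segment is *a.
Verify the candidate proto-form against each daughter:
Tovati: *miwunda
  miwunda (rule 1 does not apply)
  miwunda → miwonda   [vowel merger]
  miwonda (rule 3 does not apply)
  miwonda → miwonta   [unconditioned shift]
  giving Tovati miwonta.
Sanik: start from *miwunda.
  rule 1 (unconditioned shift): miwunda → mivunda
  rule 2: no change — mivunda
  rule 3 (vowel merger): mivunda → mivonda
  rule 4: no change — mivonda
  ⇒ Sanik mivonda
Yovatic: *miwunda > miwunza > miwunze  (by unconditioned shift, vowel merger)
Only *miwunda yields all of Tovati miwonta, Sanik mivonda, Yovatic miwunze.

*miwunda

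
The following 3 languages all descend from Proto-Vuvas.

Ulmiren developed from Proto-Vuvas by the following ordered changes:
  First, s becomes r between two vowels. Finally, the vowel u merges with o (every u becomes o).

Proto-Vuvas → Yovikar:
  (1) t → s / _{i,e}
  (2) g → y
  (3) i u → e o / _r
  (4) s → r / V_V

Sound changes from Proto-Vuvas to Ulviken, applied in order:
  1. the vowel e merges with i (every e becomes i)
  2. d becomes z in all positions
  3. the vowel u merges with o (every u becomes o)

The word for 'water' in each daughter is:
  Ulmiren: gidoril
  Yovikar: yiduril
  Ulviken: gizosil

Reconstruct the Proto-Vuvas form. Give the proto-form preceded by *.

Position 3: Ulmiren has d, Yovikar has d, Ulviken has z. Ulmiren preserves d here (none of its changes turn any other segment into d), so the proto-segment is *d.
Position 5: Ulmiren has r, Yovikar has r, Ulviken has s. Ulviken preserves s here (none of its changes turn any other segment into s), so the proto-segment is *s.
Continuing position by position gives *gidusil; check it forward:
Ulmiren: start from *gidusil.
  rule 1 (rhotacism): gidusil → giduril
  rule 2 (vowel merger): giduril → gidoril
  ⇒ Ulmiren gidoril
Yovikar: start from *gidusil.
  rule 1: no change — gidusil
  rule 2 (unconditioned shift): gidusil → yidusil
  rule 3: no change — yidusil
  rule 4 (rhotacism): yidusil → yiduril
  ⇒ Yovikar yiduril
Ulviken: start from *gidusil.
  rule 1: no change — gidusil
  rule 2 (unconditioned shift): gidusil → gizusil
  rule 3 (vowel merger): gizusil → gizosil
  ⇒ Ulviken gizosil
*gidusil is the unique common source.

*gidusil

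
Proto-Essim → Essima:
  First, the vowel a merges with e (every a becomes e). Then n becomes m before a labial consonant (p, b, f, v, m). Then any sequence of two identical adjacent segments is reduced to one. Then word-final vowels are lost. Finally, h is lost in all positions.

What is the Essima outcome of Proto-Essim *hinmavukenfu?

Essima: start from *hinmavukenfu.
  rule 1 (vowel merger): hinmavukenfu → hinmevukenfu
  rule 2 (nasal place assimilation): hinmevukenfu → himmevukemfu
  rule 3 (degemination): himmevukemfu → himevukemfu
  rule 4 (apocope): himevukemfu → himevukemf
  rule 5 (h-loss): himevukemf → imevukemf
  ⇒ Essima imevukemf

imevukemf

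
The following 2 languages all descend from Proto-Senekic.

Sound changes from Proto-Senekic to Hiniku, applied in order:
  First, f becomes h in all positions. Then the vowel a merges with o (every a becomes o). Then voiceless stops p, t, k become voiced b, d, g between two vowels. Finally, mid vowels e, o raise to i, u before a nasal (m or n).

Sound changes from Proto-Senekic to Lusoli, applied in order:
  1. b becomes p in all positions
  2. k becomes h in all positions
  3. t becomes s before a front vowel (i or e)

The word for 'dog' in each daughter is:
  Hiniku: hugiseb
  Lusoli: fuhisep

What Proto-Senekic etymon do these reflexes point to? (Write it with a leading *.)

Position 3: Hiniku has g, Lusoli has h. Taking the neighbouring segments as reconstructed: Hiniku g could go back to *k or *g; Lusoli h could go back to *k or *h — the one source consistent with every daughter is *k.
Position 7: Hiniku has b, Lusoli has p. Taking the neighbouring segments as reconstructed: Hiniku b can only go back to *b; Lusoli p could go back to *p or *b — the one source consistent with every daughter is *b.
Verify the candidate proto-form against each daughter:
Hiniku: *fukiseb
  fukiseb → hukiseb   [unconditioned shift]
  hukiseb (rule 2 does not apply)
  hukiseb → hugiseb   [intervocalic voicing]
  hugiseb (rule 4 does not apply)
  giving Hiniku hugiseb.
Lusoli: *fukiseb
  fukiseb → fukisep   [unconditioned shift]
  fukisep → fuhisep   [unconditioned shift]
  fuhisep (rule 3 does not apply)
  giving Lusoli fuhisep.
*fukiseb is the unique common source.

*fukiseb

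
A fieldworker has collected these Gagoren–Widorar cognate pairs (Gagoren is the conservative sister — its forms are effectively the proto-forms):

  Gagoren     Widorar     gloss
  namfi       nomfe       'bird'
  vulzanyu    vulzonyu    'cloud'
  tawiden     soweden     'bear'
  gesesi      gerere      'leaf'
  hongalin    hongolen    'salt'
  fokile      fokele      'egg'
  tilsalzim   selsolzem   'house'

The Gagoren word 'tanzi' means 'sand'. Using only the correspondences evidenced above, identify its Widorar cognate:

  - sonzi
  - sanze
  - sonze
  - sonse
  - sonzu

tawiden ~ soweden — Gagoren t corresponds to Widorar s word-initially before a back vowel.
vulzanyu ~ vulzonyu — Gagoren a corresponds to Widorar o after a consonant, before a nasal.
namfi ~ nomfe, gesesi ~ gerere — Gagoren i corresponds to Widorar e word-finally.
Applying these to Gagoren 'tanzi':
  tanzi → sanzi   (t→s word-initially before a back vowel)
  sanzi → sonzi   (a→o after a consonant, before a nasal)
  sonzi → sonze   (i→e word-finally)
So the Widorar cognate is 'sonze'.

sonze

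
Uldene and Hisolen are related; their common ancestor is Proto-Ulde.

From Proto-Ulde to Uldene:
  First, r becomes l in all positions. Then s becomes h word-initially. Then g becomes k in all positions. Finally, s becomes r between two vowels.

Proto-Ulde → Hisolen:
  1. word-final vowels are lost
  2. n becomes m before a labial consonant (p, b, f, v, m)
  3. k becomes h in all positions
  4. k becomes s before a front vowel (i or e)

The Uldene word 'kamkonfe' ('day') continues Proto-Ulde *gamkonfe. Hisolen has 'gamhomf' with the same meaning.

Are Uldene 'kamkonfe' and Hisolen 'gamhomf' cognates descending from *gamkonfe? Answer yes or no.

Derive the expected Hisolen reflex of *gamkonfe:
Hisolen: *gamkonfe > gamkonf > gamkomf > gamhomf  (by apocope, nasal place assimilation, unconditioned shift)
Hisolen 'gamhomf' matches the regular reflex exactly, so the pair is cognate.

yes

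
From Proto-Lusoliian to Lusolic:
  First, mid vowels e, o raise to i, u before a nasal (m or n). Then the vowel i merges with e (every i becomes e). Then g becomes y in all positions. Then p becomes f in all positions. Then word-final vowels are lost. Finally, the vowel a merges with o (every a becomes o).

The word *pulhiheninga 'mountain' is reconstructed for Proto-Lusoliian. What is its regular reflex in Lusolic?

Lusolic: start from *pulhiheninga.
  rule 1 (pre-nasal raising): pulhiheninga → pulhihininga
  rule 2 (vowel merger): pulhihininga → pulhehenenga
  rule 3 (unconditioned shift): pulhehenenga → pulhehenenya
  rule 4 (unconditioned shift): pulhehenenya → fulhehenenya
  rule 5 (apocope): fulhehenenya → fulheheneny
  rule 6: no change — fulheheneny
  ⇒ Lusolic fulheheneny

fulheheneny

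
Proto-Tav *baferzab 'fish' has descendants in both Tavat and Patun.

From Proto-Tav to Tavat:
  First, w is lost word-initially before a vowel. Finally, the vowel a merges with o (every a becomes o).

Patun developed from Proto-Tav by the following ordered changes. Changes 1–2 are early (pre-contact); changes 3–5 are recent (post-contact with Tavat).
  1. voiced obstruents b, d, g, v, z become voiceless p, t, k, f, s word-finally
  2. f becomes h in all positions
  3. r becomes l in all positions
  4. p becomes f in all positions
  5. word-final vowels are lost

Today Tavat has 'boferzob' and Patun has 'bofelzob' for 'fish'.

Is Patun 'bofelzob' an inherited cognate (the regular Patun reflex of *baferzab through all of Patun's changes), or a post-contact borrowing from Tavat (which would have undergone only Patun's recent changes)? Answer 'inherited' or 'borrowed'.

If inherited, *baferzab would pass through all of Patun's changes:
Patun: *baferzab
  baferzab → baferzap   [final devoicing]
  baferzap → baherzap   [unconditioned shift]
  baherzap → bahelzap   [unconditioned shift]
  bahelzap → bahelzaf   [unconditioned shift]
  bahelzaf (rule 5 does not apply)
  giving Patun bahelzaf.
If borrowed from Tavat 'boferzob' after the early changes, it would undergo only the recent ones:
  rule 3 (unconditioned shift): boferzob → bofelzob
  rule 4 (unconditioned shift): no change (bofelzob)
  rule 5 (apocope): no change (bofelzob)
  ⇒ as a loan: bofelzob
Patun 'bofelzob' matches the loan outcome 'bofelzob', not the inherited 'bahelzaf' — it skipped the early Patun changes, so it was borrowed from Tavat.

borrowed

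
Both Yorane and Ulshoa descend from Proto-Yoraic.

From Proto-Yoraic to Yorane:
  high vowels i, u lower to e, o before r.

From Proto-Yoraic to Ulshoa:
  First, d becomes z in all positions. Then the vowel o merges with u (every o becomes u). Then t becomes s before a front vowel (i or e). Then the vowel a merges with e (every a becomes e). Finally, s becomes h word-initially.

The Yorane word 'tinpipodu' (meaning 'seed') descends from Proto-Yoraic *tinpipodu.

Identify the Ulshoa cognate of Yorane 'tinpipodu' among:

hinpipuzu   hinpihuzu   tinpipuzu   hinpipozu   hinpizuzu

hinpipuzu

Ulshoa: *tinpipodu
  tinpipodu → tinpipozu   [unconditioned shift]
  tinpipozu → tinpipuzu   [vowel merger]
  tinpipuzu → sinpipuzu   [palatalisation]
  sinpipuzu (rule 4 does not apply)
  sinpipuzu → hinpipuzu   [debuccalisation]
  giving Ulshoa hinpipuzu.
Only 'hinpipuzu' matches the regular Ulshoa development of *tinpipodu.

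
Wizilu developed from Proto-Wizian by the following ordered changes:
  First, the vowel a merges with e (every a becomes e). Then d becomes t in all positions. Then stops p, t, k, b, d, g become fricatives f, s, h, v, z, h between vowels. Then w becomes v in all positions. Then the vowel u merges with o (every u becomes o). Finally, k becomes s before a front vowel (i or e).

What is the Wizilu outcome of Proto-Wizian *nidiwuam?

nisivoem

Wizilu: start from *nidiwuam.
  rule 1 (vowel merger): nidiwuam → nidiwuem
  rule 2 (unconditioned shift): nidiwuem → nitiwuem
  rule 3 (intervocalic lenition): nitiwuem → nisiwuem
  rule 4 (unconditioned shift): nisiwuem → nisivuem
  rule 5 (vowel merger): nisivuem → nisivoem
  rule 6: no change — nisivoem
  ⇒ Wizilu nisivoem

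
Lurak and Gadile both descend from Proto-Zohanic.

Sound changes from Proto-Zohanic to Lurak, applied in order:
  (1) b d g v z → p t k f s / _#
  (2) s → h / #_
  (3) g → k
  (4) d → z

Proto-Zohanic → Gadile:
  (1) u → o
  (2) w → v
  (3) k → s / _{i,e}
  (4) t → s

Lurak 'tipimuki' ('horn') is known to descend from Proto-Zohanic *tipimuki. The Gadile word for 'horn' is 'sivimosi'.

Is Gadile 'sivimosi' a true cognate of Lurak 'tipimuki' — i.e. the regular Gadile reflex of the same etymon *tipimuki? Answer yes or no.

no

Derive the expected Gadile reflex of *tipimuki:
Gadile: *tipimuki
  tipimuki → tipimoki   [vowel merger]
  tipimoki (rule 2 does not apply)
  tipimoki → tipimosi   [palatalisation]
  tipimosi → sipimosi   [unconditioned shift]
  giving Gadile sipimosi.
The regular Gadile reflex would be 'sipimosi', but the attested form is 'sivimosi'. The correspondence is irregular, so they are not cognates (the Gadile form has a different source).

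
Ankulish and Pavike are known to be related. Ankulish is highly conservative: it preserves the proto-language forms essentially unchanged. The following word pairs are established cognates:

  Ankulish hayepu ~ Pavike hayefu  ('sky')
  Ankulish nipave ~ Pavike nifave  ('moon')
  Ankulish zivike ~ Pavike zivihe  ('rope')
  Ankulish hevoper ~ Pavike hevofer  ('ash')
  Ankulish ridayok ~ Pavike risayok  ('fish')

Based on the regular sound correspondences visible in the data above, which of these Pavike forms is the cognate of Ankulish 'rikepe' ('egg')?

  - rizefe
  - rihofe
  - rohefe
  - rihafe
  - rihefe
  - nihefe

zivike ~ zivihe — Ankulish k corresponds to Pavike h between vowels (before a front vowel).
hevoper ~ hevofer — Ankulish p corresponds to Pavike f between vowels (before a front vowel).
Applying these to Ankulish 'rikepe':
  rikepe → rihepe   (k→h between vowels (before a front vowel))
  rihepe → rihefe   (p→f between vowels (before a front vowel))
So the Pavike cognate is 'rihefe'.

rihefe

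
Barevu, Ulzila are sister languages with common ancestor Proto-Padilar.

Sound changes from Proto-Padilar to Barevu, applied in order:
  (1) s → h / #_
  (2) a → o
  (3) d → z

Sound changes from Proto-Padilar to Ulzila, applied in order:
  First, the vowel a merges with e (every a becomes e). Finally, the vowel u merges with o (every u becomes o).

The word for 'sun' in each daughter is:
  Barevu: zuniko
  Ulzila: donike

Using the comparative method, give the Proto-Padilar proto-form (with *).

*dunika

Position 1: Barevu has z, Ulzila has d. Ulzila preserves d here (none of its changes turn any other segment into d), so the proto-segment is *d.
Position 2: Barevu has u, Ulzila has o. Barevu preserves u here (none of its changes turn any other segment into u), so the proto-segment is *u.
Continuing position by position gives *dunika; check it forward:
Barevu: start from *dunika.
  rule 1: no change — dunika
  rule 2 (vowel merger): dunika → duniko
  rule 3 (unconditioned shift): duniko → zuniko
  ⇒ Barevu zuniko
Ulzila: start from *dunika.
  rule 1 (vowel merger): dunika → dunike
  rule 2 (vowel merger): dunike → donike
  ⇒ Ulzila donike
No other proto-form is consistent with every reflex, so the reconstruction is *dunika.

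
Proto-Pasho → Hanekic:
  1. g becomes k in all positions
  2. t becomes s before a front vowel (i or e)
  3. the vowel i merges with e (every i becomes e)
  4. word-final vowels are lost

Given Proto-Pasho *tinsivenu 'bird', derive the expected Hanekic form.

Hanekic: start from *tinsivenu.
  rule 1: no change — tinsivenu
  rule 2 (palatalisation): tinsivenu → sinsivenu
  rule 3 (vowel merger): sinsivenu → sensevenu
  rule 4 (apocope): sensevenu → senseven
  ⇒ Hanekic senseven

senseven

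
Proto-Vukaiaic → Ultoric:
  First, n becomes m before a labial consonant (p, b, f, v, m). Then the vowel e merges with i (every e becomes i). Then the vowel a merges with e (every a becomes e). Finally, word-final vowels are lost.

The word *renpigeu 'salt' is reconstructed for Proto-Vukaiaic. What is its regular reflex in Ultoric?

Ultoric: *renpigeu > rempigeu > rimpigiu > rimpigi  (by nasal place assimilation, vowel merger, apocope)

rimpigi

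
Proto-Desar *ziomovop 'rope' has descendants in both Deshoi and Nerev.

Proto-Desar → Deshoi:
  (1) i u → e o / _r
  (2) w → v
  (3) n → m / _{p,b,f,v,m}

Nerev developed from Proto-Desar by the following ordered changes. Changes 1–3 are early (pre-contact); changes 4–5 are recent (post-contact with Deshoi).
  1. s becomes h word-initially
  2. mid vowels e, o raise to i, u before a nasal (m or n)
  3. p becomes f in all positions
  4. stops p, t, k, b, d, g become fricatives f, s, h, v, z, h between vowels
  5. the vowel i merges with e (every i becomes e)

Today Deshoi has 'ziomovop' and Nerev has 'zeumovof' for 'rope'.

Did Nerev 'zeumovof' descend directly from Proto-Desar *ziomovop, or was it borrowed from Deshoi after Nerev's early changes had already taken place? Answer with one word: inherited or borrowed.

inherited

If inherited, *ziomovop would pass through all of Nerev's changes:
Nerev: *ziomovop
  ziomovop (rule 1 does not apply)
  ziomovop → ziumovop   [pre-nasal raising]
  ziumovop → ziumovof   [unconditioned shift]
  ziumovof (rule 4 does not apply)
  ziumovof → zeumovof   [vowel merger]
  giving Nerev zeumovof.
If borrowed from Deshoi 'ziomovop' after the early changes, it would undergo only the recent ones:
  rule 4 (intervocalic lenition): no change (ziomovop)
  rule 5 (vowel merger): ziomovop → zeomovop
  ⇒ as a loan: zeomovop
Nerev 'zeumovof' matches the inherited outcome exactly, so it is an inherited cognate, not a loan.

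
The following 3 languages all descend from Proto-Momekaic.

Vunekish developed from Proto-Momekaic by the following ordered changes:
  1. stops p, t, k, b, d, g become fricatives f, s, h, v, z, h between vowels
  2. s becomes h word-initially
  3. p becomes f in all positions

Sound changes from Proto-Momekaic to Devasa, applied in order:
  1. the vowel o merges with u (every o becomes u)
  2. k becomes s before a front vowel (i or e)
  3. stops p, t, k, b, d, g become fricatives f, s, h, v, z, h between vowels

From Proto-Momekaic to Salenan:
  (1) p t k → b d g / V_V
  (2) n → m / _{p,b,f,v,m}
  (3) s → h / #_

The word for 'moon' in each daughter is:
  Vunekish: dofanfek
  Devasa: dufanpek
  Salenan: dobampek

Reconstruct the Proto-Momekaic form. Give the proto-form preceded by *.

*dopanpek

Position 3: Vunekish has f, Devasa has f, Salenan has b. Taking the neighbouring segments as reconstructed: Vunekish f could go back to *p or *f; Devasa f could go back to *p or *f; Salenan b could go back to *p or *b — the one source consistent with every daughter is *p.
Position 6: Vunekish has f, Devasa has p, Salenan has p. Devasa preserves p here (none of its changes turn any other segment into p), so the proto-segment is *p.
Position 5: Vunekish has n, Devasa has n, Salenan has m. Vunekish preserves n here (none of its changes turn any other segment into n), so the proto-segment is *n.
Verify the candidate proto-form against each daughter:
Vunekish: start from *dopanpek.
  rule 1 (intervocalic lenition): dopanpek → dofanpek
  rule 2: no change — dofanpek
  rule 3 (unconditioned shift): dofanpek → dofanfek
  ⇒ Vunekish dofanfek
Devasa: *dopanpek
  dopanpek → dupanpek   [vowel merger]
  dupanpek (rule 2 does not apply)
  dupanpek → dufanpek   [intervocalic lenition]
  giving Devasa dufanpek.
Salenan: *dopanpek
  dopanpek → dobanpek   [intervocalic voicing]
  dobanpek → dobampek   [nasal place assimilation]
  dobampek (rule 3 does not apply)
  giving Salenan dobampek.
*dopanpek is the unique common source.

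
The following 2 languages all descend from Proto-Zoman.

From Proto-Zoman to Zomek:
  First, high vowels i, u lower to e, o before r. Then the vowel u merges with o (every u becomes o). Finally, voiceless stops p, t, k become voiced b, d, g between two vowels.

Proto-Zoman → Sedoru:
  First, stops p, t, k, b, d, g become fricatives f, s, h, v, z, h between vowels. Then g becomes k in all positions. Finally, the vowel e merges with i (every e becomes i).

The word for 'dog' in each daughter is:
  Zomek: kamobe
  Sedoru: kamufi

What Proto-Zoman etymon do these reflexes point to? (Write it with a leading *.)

Position 4: Zomek has o, Sedoru has u. Sedoru preserves u here (none of its changes turn any other segment into u), so the proto-segment is *u.
Position 5: Zomek has b, Sedoru has f. Taking the neighbouring segments as reconstructed: Zomek b could go back to *p or *b; Sedoru f could go back to *p or *f — the one source consistent with every daughter is *p.
Position 6: Zomek has e, Sedoru has i. Taking the neighbouring segments as reconstructed: Zomek e can only go back to *e; Sedoru i could go back to *e or *i — the one source consistent with every daughter is *e.
Verify the candidate proto-form against each daughter:
Zomek: *kamupe > kamope > kamobe  (by vowel merger, intervocalic voicing)
Sedoru: start from *kamupe.
  rule 1 (intervocalic lenition): kamupe → kamufe
  rule 2: no change — kamufe
  rule 3 (vowel merger): kamufe → kamufi
  ⇒ Sedoru kamufi
*kamupe is the unique common source.

*kamupe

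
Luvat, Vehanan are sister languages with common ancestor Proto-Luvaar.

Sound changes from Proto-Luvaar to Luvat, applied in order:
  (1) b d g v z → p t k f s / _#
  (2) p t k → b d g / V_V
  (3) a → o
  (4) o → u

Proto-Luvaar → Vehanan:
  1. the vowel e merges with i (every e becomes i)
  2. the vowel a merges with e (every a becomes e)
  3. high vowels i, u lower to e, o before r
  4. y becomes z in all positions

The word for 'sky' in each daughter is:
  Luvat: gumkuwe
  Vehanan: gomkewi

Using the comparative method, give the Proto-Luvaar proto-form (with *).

Position 7: Luvat has e, Vehanan has i. Luvat preserves e here (none of its changes turn any other segment into e), so the proto-segment is *e.
Position 5: Luvat has u, Vehanan has e. Taking the neighbouring segments as reconstructed: Luvat u could go back to *a or *o or *u; Vehanan e can only go back to *a — the one source consistent with every daughter is *a.
Position 2: Luvat has u, Vehanan has o. Taking the neighbouring segments as reconstructed: Luvat u could go back to *a or *o or *u; Vehanan o can only go back to *o — the one source consistent with every daughter is *o.
Continuing position by position gives *gomkawe; check it forward:
Luvat: start from *gomkawe.
  rule 1: no change — gomkawe
  rule 2: no change — gomkawe
  rule 3 (vowel merger): gomkawe → gomkowe
  rule 4 (vowel merger): gomkowe → gumkuwe
  ⇒ Luvat gumkuwe
Vehanan: *gomkawe > gomkawi > gomkewi  (by vowel merger, vowel merger)
Only *gomkawe yields all of Luvat gumkuwe, Vehanan gomkewi.

*gomkawe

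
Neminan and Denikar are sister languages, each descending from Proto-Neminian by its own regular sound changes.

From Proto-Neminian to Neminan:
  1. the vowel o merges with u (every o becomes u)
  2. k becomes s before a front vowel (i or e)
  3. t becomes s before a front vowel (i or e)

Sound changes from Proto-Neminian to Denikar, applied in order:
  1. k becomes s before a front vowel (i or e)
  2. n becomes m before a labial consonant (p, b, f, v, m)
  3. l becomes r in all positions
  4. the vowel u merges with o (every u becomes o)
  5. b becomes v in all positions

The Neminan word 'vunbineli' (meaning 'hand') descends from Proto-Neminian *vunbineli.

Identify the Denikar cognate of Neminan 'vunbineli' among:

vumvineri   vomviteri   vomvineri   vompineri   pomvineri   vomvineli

vomvineri

Denikar: *vunbineli
  vunbineli (rule 1 does not apply)
  vunbineli → vumbineli   [nasal place assimilation]
  vumbineli → vumbineri   [unconditioned shift]
  vumbineri → vombineri   [vowel merger]
  vombineri → vomvineri   [unconditioned shift]
  giving Denikar vomvineri.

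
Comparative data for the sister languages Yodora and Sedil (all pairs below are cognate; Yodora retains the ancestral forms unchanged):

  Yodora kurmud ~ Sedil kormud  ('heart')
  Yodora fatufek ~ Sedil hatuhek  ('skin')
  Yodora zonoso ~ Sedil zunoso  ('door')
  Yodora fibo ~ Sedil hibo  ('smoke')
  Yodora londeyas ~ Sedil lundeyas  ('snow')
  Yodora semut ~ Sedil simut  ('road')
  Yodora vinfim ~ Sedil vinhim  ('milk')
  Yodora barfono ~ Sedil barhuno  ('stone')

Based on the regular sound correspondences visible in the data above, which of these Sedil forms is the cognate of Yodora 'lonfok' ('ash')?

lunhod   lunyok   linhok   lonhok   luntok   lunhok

zonoso ~ zunoso, londeyas ~ lundeyas — Yodora o corresponds to Sedil u after a consonant, before a nasal.
barfono ~ barhuno — Yodora f corresponds to Sedil h after a consonant, before a back vowel.
Applying these to Yodora 'lonfok':
  lonfok → lunfok   (o→u after a consonant, before a nasal)
  lunfok → lunhok   (f→h after a consonant, before a back vowel)
So the Sedil cognate is 'lunhok'.

lunhok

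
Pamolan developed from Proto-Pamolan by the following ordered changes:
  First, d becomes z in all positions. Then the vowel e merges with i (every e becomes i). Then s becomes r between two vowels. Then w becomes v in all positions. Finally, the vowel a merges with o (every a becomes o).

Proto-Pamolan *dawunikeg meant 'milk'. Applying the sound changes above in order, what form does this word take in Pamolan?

Pamolan: start from *dawunikeg.
  rule 1 (unconditioned shift): dawunikeg → zawunikeg
  rule 2 (vowel merger): zawunikeg → zawunikig
  rule 3: no change — zawunikig
  rule 4 (unconditioned shift): zawunikig → zavunikig
  rule 5 (vowel merger): zavunikig → zovunikig
  ⇒ Pamolan zovunikig

zovunikig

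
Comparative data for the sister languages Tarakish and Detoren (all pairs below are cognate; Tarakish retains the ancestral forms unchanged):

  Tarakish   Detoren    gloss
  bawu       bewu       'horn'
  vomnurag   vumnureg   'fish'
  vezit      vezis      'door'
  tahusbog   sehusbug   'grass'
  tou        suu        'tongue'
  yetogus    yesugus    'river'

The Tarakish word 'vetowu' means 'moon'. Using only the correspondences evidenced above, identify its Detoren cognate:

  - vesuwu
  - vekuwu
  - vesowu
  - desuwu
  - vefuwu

yetogus ~ yesugus — Tarakish t corresponds to Detoren s between vowels (before a back vowel).
tahusbog ~ sehusbug, yetogus ~ yesugus — Tarakish o corresponds to Detoren u after a consonant, before a consonant other than r, m, n, p, b, f, v.
Applying these to Tarakish 'vetowu':
  vetowu → vesowu   (t→s between vowels (before a back vowel))
  vesowu → vesuwu   (o→u after a consonant, before a consonant other than r, m, n, p, b, f, v)
So the Detoren cognate is 'vesuwu'.

vesuwu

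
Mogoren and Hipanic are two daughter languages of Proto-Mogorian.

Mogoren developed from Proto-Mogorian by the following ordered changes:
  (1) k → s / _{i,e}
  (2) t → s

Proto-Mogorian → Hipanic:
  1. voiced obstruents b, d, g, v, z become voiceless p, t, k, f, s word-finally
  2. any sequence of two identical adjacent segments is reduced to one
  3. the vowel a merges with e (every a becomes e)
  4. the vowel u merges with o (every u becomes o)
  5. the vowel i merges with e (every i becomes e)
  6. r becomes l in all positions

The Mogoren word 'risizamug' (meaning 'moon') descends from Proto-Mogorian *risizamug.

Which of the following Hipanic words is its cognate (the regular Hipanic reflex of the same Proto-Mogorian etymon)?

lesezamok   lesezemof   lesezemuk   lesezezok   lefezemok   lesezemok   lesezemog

lesezemok

Hipanic: start from *risizamug.
  rule 1 (final devoicing): risizamug → risizamuk
  rule 2: no change — risizamuk
  rule 3 (vowel merger): risizamuk → risizemuk
  rule 4 (vowel merger): risizemuk → risizemok
  rule 5 (vowel merger): risizemok → resezemok
  rule 6 (unconditioned shift): resezemok → lesezemok
  ⇒ Hipanic lesezemok
Only 'lesezemok' matches the regular Hipanic development of *risizamug.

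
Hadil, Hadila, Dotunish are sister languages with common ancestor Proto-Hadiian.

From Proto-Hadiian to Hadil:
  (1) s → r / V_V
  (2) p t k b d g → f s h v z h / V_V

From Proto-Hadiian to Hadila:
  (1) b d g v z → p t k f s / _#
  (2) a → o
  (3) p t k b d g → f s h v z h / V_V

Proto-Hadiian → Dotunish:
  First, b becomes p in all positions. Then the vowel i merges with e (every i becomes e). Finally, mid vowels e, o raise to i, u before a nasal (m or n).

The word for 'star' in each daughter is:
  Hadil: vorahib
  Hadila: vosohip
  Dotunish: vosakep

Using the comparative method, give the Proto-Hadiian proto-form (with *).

Position 4: Hadil has a, Hadila has o, Dotunish has a. Hadil preserves a here (none of its changes turn any other segment into a), so the proto-segment is *a.
Position 7: Hadil has b, Hadila has p, Dotunish has p. Hadil preserves b here (none of its changes turn any other segment into b), so the proto-segment is *b.
Position 3: Hadil has r, Hadila has s, Dotunish has s. Dotunish preserves s here (none of its changes turn any other segment into s), so the proto-segment is *s.
Continuing position by position gives *vosakib; check it forward:
Hadil: *vosakib
  vosakib → vorakib   [rhotacism]
  vorakib → vorahib   [intervocalic lenition]
  giving Hadil vorahib.
Hadila: *vosakib
  vosakib → vosakip   [final devoicing]
  vosakip → vosokip   [vowel merger]
  vosokip → vosohip   [intervocalic lenition]
  giving Hadila vosohip.
Dotunish: start from *vosakib.
  rule 1 (unconditioned shift): vosakib → vosakip
  rule 2 (vowel merger): vosakip → vosakep
  rule 3: no change — vosakep
  ⇒ Dotunish vosakep
Only *vosakib yields all of Hadil vorahib, Hadila vosohip, Dotunish vosakep.

*vosakib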